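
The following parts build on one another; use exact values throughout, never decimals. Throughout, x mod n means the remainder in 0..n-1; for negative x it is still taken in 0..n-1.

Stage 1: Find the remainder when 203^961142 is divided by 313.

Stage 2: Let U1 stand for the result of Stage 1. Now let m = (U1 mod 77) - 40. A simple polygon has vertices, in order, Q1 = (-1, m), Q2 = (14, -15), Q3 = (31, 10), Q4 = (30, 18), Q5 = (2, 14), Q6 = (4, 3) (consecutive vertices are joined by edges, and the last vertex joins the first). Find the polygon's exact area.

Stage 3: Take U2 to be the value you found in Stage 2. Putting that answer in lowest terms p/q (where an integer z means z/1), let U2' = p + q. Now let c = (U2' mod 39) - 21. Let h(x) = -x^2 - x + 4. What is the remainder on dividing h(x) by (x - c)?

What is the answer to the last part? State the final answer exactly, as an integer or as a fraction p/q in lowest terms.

-86

Stage 1: squarings mod 313: 203^1=203, 203^2=206, 203^4=181, 203^8=209, 203^16=174, 203^32=228, 203^64=26, 203^128=50, 203^256=309, 203^512=16, 203^1024=256, 203^2048=119, 203^4096=76, 203^8192=142, 203^16384=132, 203^32768=209, 203^65536=174, 203^131072=228, 203^262144=26, 203^524288=50; 203^961142 = 203^2 * 203^4 * 203^16 * 203^32 * 203^64 * 203^512 * 203^2048 * 203^8192 * 203^32768 * 203^131072 * 203^262144 * 203^524288 = 259 (mod 313); answer 259
Stage 2: U1 = 259; m = -12; cross terms: (-1*-15 - 14*-12)=183, (14*10 - 31*-15)=605, (31*18 - 30*10)=258, (30*14 - 2*18)=384, (2*3 - 4*14)=-50, (4*-12 - -1*3)=-45; twice the area = |1335| = 1335; area = 1335/2; answer 1335/2
Stage 3: U2 = 1335/2; threaded value p + q = 1337; c = -10; remainder = value at the root: -1*(-10)^2 - 1*(-10)^1 + 4 = (-100) + (10) + (4) = -86; answer -86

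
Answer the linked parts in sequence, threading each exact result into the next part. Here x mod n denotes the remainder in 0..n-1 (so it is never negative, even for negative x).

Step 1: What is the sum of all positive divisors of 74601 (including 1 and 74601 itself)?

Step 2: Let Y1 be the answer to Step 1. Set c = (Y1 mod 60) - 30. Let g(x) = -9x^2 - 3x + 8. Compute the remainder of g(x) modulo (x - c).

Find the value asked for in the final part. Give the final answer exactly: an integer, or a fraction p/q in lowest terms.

-34

Step 1: 74601 = 3^5 * 307; sigma = (1 + 3 + 9 + 27 + 81 + 243) * (1 + 307) = 364 * 308 = 112112; answer 112112
Step 2: Y1 = 112112; c = 2; remainder = value at the root: -9*(2)^2 - 3*(2)^1 + 8 = (-36) + (-6) + (8) = -34; answer -34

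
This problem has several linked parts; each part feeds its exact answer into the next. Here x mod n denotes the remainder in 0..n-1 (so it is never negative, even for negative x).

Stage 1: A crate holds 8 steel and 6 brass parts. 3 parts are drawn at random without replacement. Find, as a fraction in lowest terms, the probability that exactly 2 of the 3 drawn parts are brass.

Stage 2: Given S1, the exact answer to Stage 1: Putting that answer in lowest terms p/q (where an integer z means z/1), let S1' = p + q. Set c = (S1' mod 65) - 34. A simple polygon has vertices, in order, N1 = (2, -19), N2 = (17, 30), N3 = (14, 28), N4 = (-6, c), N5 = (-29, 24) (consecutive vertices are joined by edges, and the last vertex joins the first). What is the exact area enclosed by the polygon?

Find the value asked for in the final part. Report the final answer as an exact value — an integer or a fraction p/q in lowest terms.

Stage 1: total draws C(14,3) = 364; favorable C(6,2)*C(8,1) = 120; P = 30/91; answer 30/91
Stage 2: S1 = 30/91; threaded value p + q = 121; c = 22; cross terms: (2*30 - 17*-19)=383, (17*28 - 14*30)=56, (14*22 - -6*28)=476, (-6*24 - -29*22)=494, (-29*-19 - 2*24)=503; twice the area = |1912| = 1912; area = 956; answer 956

956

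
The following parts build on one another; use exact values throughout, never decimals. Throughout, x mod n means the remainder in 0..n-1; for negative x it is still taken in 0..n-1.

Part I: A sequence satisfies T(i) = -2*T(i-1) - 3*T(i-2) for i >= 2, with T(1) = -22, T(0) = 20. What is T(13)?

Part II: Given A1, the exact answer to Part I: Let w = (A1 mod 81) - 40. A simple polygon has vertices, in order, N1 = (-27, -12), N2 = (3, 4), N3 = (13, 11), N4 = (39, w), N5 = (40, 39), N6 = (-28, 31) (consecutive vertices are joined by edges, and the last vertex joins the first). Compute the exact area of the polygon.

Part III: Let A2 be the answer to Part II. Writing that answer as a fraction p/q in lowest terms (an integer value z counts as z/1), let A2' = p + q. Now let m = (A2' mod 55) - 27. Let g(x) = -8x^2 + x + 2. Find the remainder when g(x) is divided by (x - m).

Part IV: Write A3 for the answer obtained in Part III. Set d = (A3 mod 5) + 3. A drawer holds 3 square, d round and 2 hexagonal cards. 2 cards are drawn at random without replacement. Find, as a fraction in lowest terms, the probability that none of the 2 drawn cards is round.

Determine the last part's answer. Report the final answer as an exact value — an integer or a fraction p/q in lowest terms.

Part I: T(2) = -2*(-22) - 3*(20) = -16; iterating: T(2)=-16, T(3)=98, T(4)=-148, T(5)=2, T(6)=440, T(7)=-886, T(8)=452, T(9)=1754, T(10)=-4864, T(11)=4466, T(12)=5660, T(13)=-24718; answer -24718
Part II: A1 = -24718; w = 28; cross terms: (-27*4 - 3*-12)=-72, (3*11 - 13*4)=-19, (13*28 - 39*11)=-65, (39*39 - 40*28)=401, (40*31 - -28*39)=2332, (-28*-12 - -27*31)=1173; twice the area = |3750| = 3750; area = 1875; answer 1875
Part III: A2 = 1875; threaded value p + q = 1876; m = -21; remainder = value at the root: -8*(-21)^2 + 1*(-21)^1 + 2 = (-3528) + (-21) + (2) = -3547; answer -3547
Part IV: A3 = -3547; d = 6; total draws C(11,2) = 55; favorable C(5,2) = 10; P = 2/11; answer 2/11

2/11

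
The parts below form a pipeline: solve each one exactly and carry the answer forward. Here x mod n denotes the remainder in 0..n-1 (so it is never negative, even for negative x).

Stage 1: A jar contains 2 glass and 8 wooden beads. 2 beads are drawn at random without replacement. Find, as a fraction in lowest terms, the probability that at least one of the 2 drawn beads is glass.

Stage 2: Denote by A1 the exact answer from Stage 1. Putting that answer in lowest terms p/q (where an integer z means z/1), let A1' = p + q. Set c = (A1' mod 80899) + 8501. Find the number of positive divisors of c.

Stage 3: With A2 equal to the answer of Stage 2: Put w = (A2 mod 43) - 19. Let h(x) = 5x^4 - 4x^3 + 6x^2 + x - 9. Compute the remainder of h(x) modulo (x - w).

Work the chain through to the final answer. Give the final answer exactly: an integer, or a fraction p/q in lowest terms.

438965

Stage 1: total draws C(10,2) = 45; complement C(8,2) = 28; favorable 45 - 28 = 17; P = 17/45; answer 17/45
Stage 2: A1 = 17/45; threaded value p + q = 62; c = 8563; 8563 is prime, so its only divisors are 1 and 8563; count = 2; answer 2
Stage 3: A2 = 2; w = -17; remainder = value at the root: 5*(-17)^4 - 4*(-17)^3 + 6*(-17)^2 + 1*(-17)^1 - 9 = (417605) + (19652) + (1734) + (-17) + (-9) = 438965; answer 438965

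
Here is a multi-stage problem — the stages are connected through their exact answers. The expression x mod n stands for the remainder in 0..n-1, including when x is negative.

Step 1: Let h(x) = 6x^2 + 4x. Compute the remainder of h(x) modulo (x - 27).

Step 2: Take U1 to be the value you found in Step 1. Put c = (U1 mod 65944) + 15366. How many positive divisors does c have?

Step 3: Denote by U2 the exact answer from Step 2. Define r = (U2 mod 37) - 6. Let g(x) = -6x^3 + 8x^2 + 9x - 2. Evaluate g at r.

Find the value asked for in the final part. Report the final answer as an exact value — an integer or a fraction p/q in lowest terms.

-5112

Step 1: remainder = value at the root: 6*(27)^2 + 4*(27)^1 = (4374) + (108) = 4482; answer 4482
Step 2: U1 = 4482; c = 19848; 19848 = 2^3 * 3 * 827; number of divisors = (3+1) * (1+1) * (1+1) = 16; answer 16
Step 3: U2 = 16; r = 10; -6*(10)^3 + 8*(10)^2 + 9*(10)^1 - 2 = (-6000) + (800) + (90) + (-2) = -5112; answer -5112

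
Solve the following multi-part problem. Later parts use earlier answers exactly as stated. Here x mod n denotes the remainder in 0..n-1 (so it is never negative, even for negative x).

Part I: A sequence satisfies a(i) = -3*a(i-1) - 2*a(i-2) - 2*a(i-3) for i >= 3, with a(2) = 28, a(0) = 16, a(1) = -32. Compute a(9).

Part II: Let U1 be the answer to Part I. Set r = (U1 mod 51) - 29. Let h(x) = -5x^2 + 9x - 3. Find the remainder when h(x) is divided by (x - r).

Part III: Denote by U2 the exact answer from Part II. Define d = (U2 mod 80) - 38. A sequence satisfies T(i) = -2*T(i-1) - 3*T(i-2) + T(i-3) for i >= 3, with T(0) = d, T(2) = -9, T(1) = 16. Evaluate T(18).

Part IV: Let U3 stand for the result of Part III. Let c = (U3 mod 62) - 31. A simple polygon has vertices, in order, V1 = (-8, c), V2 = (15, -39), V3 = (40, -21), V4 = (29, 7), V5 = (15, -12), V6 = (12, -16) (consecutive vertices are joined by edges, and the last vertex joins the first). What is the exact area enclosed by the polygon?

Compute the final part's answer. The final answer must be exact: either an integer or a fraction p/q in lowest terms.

1853/2

Part I: a(3) = -3*(28) - 2*(-32) - 2*(16) = -52; iterating: a(3)=-52, a(4)=164, a(5)=-444, a(6)=1108, a(7)=-2764, a(8)=6964, a(9)=-17580; answer -17580
Part II: U1 = -17580; r = -14; remainder = value at the root: -5*(-14)^2 + 9*(-14)^1 - 3 = (-980) + (-126) + (-3) = -1109; answer -1109
Part III: U2 = -1109; d = -27; T(3) = -2*(-9) - 3*(16) + 1*(-27) = -57; iterating: T(3)=-57, T(4)=157, T(5)=-152, T(6)=-224, T(7)=1061, T(8)=-1602, T(9)=-203, T(10)=6273, T(11)=-13539, T(12)=8056, T(13)=30778, T(14)=-99263, T(15)=114248, T(16)=100071, T(17)=-642149, T(18)=1098333; answer 1098333
Part IV: U3 = 1098333; c = -28; cross terms: (-8*-39 - 15*-28)=732, (15*-21 - 40*-39)=1245, (40*7 - 29*-21)=889, (29*-12 - 15*7)=-453, (15*-16 - 12*-12)=-96, (12*-28 - -8*-16)=-464; twice the area = |1853| = 1853; area = 1853/2; answer 1853/2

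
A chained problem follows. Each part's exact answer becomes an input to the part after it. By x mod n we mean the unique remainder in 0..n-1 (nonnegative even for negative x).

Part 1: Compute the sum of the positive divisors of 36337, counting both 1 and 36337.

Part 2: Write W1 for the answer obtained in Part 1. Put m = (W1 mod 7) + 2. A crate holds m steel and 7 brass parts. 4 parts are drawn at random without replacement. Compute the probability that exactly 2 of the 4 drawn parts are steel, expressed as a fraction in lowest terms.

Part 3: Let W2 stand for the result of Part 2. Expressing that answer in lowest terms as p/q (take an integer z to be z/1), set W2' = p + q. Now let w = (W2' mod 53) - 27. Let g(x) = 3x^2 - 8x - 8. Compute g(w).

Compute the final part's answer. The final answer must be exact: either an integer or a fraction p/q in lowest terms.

1032

Part 1: 36337 = 7 * 29 * 179; sigma = (1 + 7) * (1 + 29) * (1 + 179) = 8 * 30 * 180 = 43200; answer 43200
Part 2: W1 = 43200; m = 5; total draws C(12,4) = 495; favorable C(5,2)*C(7,2) = 210; P = 14/33; answer 14/33
Part 3: W2 = 14/33; threaded value p + q = 47; w = 20; 3*(20)^2 - 8*(20)^1 - 8 = (1200) + (-160) + (-8) = 1032; answer 1032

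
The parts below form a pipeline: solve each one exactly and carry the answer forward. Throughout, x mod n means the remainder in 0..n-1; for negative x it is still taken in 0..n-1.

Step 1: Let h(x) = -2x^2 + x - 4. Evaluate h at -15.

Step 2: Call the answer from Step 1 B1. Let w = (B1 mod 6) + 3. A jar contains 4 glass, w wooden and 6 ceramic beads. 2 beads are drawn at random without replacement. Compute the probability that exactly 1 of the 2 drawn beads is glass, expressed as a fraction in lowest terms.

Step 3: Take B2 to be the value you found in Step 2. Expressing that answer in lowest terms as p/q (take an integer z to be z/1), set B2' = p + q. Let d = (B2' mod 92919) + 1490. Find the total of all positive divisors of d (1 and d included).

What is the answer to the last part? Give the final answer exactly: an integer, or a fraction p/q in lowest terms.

Step 1: -2*(-15)^2 + 1*(-15)^1 - 4 = (-450) + (-15) + (-4) = -469; answer -469
Step 2: B1 = -469; w = 8; total draws C(18,2) = 153; favorable C(4,1)*C(14,1) = 56; P = 56/153; answer 56/153
Step 3: B2 = 56/153; threaded value p + q = 209; d = 1699; 1699 is prime, so its only divisors are 1 and 1699; sigma = 1 + 1699 = 1700; answer 1700

1700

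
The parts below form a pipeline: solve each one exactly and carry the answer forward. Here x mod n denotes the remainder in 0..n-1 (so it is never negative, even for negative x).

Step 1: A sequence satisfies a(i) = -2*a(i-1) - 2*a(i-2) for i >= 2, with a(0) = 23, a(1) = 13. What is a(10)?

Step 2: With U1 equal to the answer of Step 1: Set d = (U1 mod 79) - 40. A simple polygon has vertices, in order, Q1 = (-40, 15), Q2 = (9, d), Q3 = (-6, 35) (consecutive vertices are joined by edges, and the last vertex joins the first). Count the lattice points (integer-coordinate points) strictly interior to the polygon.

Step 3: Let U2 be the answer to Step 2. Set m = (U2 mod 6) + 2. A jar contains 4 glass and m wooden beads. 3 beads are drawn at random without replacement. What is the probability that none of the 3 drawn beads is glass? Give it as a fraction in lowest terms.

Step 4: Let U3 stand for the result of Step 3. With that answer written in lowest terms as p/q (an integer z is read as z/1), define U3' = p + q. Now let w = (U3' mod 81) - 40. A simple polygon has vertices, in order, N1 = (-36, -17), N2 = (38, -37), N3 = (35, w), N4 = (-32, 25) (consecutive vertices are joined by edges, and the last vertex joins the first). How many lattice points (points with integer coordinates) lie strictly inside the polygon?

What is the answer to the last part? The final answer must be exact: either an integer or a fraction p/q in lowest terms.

1639

Step 1: a(2) = -2*(13) - 2*(23) = -72; iterating: a(2)=-72, a(3)=118, a(4)=-92, a(5)=-52, a(6)=288, a(7)=-472, a(8)=368, a(9)=208, a(10)=-1152; answer -1152
Step 2: U1 = -1152; d = -7; cross terms: (-40*-7 - 9*15)=145, (9*35 - -6*-7)=273, (-6*15 - -40*35)=1310; twice the area = |1728| = 1728; area = 864; boundary points = 1 + 3 + 2 = 6; strictly interior points = area - boundary/2 + 1 = 862; answer 862
Step 3: U2 = 862; m = 6; total draws C(10,3) = 120; favorable C(6,3) = 20; P = 1/6; answer 1/6
Step 4: U3 = 1/6; threaded value p + q = 7; w = -33; cross terms: (-36*-37 - 38*-17)=1978, (38*-33 - 35*-37)=41, (35*25 - -32*-33)=-181, (-32*-17 - -36*25)=1444; twice the area = |3282| = 3282; area = 1641; boundary points = 2 + 1 + 1 + 2 = 6; strictly interior points = area - boundary/2 + 1 = 1639; answer 1639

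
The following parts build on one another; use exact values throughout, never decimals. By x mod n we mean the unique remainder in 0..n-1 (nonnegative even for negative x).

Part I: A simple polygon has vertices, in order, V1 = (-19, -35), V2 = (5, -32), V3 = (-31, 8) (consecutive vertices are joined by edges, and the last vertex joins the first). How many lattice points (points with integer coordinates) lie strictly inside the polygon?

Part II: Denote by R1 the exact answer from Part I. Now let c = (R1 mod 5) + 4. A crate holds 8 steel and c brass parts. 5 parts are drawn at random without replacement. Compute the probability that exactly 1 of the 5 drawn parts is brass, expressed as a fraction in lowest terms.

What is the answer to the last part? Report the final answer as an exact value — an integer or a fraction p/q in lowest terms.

Part I: cross terms: (-19*-32 - 5*-35)=783, (5*8 - -31*-32)=-952, (-31*-35 - -19*8)=1237; twice the area = |1068| = 1068; area = 534; boundary points = 3 + 4 + 1 = 8; strictly interior points = area - boundary/2 + 1 = 531; answer 531
Part II: R1 = 531; c = 5; total draws C(13,5) = 1287; favorable C(5,1)*C(8,4) = 350; P = 350/1287; answer 350/1287

350/1287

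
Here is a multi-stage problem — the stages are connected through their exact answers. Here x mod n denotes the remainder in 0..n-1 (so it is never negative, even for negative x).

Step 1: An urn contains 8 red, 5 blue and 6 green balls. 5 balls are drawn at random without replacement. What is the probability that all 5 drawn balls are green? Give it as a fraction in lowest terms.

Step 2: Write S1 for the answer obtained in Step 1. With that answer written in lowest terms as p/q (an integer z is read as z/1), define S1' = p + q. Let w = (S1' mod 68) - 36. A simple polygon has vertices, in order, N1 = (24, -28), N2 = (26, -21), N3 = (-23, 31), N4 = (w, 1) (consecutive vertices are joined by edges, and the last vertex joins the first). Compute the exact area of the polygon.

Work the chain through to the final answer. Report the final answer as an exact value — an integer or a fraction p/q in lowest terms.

559/2

Step 1: total draws C(19,5) = 11628; favorable C(6,5) = 6; P = 1/1938; answer 1/1938
Step 2: S1 = 1/1938; threaded value p + q = 1939; w = -1; cross terms: (24*-21 - 26*-28)=224, (26*31 - -23*-21)=323, (-23*1 - -1*31)=8, (-1*-28 - 24*1)=4; twice the area = |559| = 559; area = 559/2; answer 559/2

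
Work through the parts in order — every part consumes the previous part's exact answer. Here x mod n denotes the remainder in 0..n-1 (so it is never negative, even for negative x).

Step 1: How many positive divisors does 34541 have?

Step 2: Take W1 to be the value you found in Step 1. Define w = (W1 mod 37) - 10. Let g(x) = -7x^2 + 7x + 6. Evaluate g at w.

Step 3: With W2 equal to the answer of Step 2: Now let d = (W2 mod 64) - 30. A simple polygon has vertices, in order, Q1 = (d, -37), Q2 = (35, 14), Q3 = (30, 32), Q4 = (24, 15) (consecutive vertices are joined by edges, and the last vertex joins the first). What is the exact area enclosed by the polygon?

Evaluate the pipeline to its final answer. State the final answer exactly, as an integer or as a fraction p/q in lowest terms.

787/2

Step 1: 34541 = 13 * 2657; number of divisors = (1+1) * (1+1) = 4; answer 4
Step 2: W1 = 4; w = -6; -7*(-6)^2 + 7*(-6)^1 + 6 = (-252) + (-42) + (6) = -288; answer -288
Step 3: W2 = -288; d = 2; cross terms: (2*14 - 35*-37)=1323, (35*32 - 30*14)=700, (30*15 - 24*32)=-318, (24*-37 - 2*15)=-918; twice the area = |787| = 787; area = 787/2; answer 787/2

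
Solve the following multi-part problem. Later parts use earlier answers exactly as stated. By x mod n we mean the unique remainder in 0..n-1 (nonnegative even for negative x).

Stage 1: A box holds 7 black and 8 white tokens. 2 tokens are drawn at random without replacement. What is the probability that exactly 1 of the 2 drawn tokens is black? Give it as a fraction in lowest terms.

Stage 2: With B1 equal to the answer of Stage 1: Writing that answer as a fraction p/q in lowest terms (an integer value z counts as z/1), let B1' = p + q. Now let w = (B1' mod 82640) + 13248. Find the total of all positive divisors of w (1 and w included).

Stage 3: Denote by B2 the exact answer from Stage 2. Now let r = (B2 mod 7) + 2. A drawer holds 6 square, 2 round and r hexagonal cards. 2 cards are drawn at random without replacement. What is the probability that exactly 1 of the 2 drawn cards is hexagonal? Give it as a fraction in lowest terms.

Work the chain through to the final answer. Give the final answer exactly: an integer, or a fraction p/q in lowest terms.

8/15

Stage 1: total draws C(15,2) = 105; favorable C(7,1)*C(8,1) = 56; P = 8/15; answer 8/15
Stage 2: B1 = 8/15; threaded value p + q = 23; w = 13271; 13271 = 23 * 577; sigma = (1 + 23) * (1 + 577) = 24 * 578 = 13872; answer 13872
Stage 3: B2 = 13872; r = 7; total draws C(15,2) = 105; favorable C(7,1)*C(8,1) = 56; P = 8/15; answer 8/15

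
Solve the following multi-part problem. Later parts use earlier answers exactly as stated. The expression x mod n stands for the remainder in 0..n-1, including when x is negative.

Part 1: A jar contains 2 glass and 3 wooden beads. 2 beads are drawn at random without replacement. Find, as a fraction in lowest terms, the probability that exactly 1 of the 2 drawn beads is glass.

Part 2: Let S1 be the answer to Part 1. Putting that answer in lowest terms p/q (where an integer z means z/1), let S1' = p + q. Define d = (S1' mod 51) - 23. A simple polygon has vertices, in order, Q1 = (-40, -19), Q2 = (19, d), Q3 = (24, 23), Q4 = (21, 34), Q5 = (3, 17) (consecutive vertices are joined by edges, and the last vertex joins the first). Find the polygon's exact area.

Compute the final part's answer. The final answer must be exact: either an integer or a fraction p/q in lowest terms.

Part 1: total draws C(5,2) = 10; favorable C(2,1)*C(3,1) = 6; P = 3/5; answer 3/5
Part 2: S1 = 3/5; threaded value p + q = 8; d = -15; cross terms: (-40*-15 - 19*-19)=961, (19*23 - 24*-15)=797, (24*34 - 21*23)=333, (21*17 - 3*34)=255, (3*-19 - -40*17)=623; twice the area = |2969| = 2969; area = 2969/2; answer 2969/2

2969/2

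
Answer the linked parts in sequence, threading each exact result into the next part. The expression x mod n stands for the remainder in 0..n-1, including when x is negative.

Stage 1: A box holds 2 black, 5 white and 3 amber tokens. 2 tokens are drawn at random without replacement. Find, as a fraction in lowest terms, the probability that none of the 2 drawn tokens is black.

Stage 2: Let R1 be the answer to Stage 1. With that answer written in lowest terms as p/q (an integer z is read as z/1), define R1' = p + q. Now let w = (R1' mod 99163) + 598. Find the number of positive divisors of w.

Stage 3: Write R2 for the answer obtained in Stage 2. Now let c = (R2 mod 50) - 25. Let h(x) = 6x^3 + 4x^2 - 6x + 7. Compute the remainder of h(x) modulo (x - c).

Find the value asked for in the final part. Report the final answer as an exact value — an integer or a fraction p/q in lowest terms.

Stage 1: total draws C(10,2) = 45; favorable C(8,2) = 28; P = 28/45; answer 28/45
Stage 2: R1 = 28/45; threaded value p + q = 73; w = 671; 671 = 11 * 61; number of divisors = (1+1) * (1+1) = 4; answer 4
Stage 3: R2 = 4; c = -21; remainder = value at the root: 6*(-21)^3 + 4*(-21)^2 - 6*(-21)^1 + 7 = (-55566) + (1764) + (126) + (7) = -53669; answer -53669

-53669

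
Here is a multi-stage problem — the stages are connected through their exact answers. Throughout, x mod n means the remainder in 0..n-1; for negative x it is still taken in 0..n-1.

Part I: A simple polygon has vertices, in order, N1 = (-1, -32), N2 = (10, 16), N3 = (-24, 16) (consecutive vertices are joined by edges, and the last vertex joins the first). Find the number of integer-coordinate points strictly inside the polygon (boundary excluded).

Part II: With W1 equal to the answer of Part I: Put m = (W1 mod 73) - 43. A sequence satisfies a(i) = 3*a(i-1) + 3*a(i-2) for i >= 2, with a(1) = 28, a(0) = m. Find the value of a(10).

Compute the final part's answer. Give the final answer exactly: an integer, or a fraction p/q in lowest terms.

Part I: cross terms: (-1*16 - 10*-32)=304, (10*16 - -24*16)=544, (-24*-32 - -1*16)=784; twice the area = |1632| = 1632; area = 816; boundary points = 1 + 34 + 1 = 36; strictly interior points = area - boundary/2 + 1 = 799; answer 799
Part II: W1 = 799; m = 26; a(2) = 3*(28) + 3*(26) = 162; iterating: a(2)=162, a(3)=570, a(4)=2196, a(5)=8298, a(6)=31482, a(7)=119340, a(8)=452466, a(9)=1715418, a(10)=6503652; answer 6503652

6503652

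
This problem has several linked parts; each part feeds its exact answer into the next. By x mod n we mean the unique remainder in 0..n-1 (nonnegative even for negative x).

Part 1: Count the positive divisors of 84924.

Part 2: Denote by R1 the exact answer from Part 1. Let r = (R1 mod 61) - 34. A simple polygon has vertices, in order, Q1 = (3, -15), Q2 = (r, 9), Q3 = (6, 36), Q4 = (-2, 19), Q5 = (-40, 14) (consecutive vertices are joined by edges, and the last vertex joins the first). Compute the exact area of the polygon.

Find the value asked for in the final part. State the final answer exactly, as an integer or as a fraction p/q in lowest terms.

Part 1: 84924 = 2^2 * 3^2 * 7 * 337; number of divisors = (2+1) * (2+1) * (1+1) * (1+1) = 36; answer 36
Part 2: R1 = 36; r = 2; cross terms: (3*9 - 2*-15)=57, (2*36 - 6*9)=18, (6*19 - -2*36)=186, (-2*14 - -40*19)=732, (-40*-15 - 3*14)=558; twice the area = |1551| = 1551; area = 1551/2; answer 1551/2

1551/2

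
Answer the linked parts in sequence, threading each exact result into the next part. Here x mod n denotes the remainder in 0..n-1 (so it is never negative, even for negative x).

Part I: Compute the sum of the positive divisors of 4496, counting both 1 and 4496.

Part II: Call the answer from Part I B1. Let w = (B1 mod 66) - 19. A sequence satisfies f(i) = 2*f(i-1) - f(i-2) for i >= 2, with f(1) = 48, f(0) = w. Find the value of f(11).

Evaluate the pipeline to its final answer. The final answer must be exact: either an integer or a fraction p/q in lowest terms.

Part I: 4496 = 2^4 * 281; sigma = (1 + 2 + 4 + 8 + 16) * (1 + 281) = 31 * 282 = 8742; answer 8742
Part II: B1 = 8742; w = 11; f(2) = 2*(48) - 1*(11) = 85; iterating: f(2)=85, f(3)=122, f(4)=159, f(5)=196, f(6)=233, f(7)=270, f(8)=307, f(9)=344, f(10)=381, f(11)=418; answer 418

418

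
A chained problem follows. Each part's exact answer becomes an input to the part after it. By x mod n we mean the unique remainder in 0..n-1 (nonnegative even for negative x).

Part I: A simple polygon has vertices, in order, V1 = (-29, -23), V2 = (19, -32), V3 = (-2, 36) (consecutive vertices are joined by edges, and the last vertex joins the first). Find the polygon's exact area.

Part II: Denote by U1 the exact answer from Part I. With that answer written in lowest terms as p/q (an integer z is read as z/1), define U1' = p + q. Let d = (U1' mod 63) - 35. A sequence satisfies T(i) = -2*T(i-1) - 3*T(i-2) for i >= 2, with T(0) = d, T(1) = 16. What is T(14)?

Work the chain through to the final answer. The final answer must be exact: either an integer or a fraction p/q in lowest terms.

Part I: cross terms: (-29*-32 - 19*-23)=1365, (19*36 - -2*-32)=620, (-2*-23 - -29*36)=1090; twice the area = |3075| = 3075; area = 3075/2; answer 3075/2
Part II: U1 = 3075/2; threaded value p + q = 3077; d = 18; T(2) = -2*(16) - 3*(18) = -86; iterating: T(2)=-86, T(3)=124, T(4)=10, T(5)=-392, T(6)=754, T(7)=-332, T(8)=-1598, T(9)=4192, T(10)=-3590, T(11)=-5396, T(12)=21562, T(13)=-26936, T(14)=-10814; answer -10814

-10814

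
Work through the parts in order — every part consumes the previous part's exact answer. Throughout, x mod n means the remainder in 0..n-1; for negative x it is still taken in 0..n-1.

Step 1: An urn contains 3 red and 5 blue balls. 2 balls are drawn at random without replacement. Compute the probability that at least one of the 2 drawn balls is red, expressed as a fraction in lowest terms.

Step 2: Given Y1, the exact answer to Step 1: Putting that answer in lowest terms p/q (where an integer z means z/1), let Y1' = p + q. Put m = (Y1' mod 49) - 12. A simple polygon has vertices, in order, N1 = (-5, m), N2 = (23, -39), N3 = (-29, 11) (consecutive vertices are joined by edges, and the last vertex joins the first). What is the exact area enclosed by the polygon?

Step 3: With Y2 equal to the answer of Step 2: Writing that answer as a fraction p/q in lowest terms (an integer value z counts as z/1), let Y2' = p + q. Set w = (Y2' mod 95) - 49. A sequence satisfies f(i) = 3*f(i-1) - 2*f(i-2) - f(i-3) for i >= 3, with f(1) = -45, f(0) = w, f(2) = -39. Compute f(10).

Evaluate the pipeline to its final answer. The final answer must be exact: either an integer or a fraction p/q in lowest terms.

Step 1: total draws C(8,2) = 28; complement C(5,2) = 10; favorable 28 - 10 = 18; P = 9/14; answer 9/14
Step 2: Y1 = 9/14; threaded value p + q = 23; m = 11; cross terms: (-5*-39 - 23*11)=-58, (23*11 - -29*-39)=-878, (-29*11 - -5*11)=-264; twice the area = |-1200| = 1200; area = 600; answer 600
Step 3: Y2 = 600; threaded value p + q = 601; w = -18; f(3) = 3*(-39) - 2*(-45) - 1*(-18) = -9; iterating: f(3)=-9, f(4)=96, f(5)=345, f(6)=852, f(7)=1770, f(8)=3261, f(9)=5391, f(10)=7881; answer 7881

7881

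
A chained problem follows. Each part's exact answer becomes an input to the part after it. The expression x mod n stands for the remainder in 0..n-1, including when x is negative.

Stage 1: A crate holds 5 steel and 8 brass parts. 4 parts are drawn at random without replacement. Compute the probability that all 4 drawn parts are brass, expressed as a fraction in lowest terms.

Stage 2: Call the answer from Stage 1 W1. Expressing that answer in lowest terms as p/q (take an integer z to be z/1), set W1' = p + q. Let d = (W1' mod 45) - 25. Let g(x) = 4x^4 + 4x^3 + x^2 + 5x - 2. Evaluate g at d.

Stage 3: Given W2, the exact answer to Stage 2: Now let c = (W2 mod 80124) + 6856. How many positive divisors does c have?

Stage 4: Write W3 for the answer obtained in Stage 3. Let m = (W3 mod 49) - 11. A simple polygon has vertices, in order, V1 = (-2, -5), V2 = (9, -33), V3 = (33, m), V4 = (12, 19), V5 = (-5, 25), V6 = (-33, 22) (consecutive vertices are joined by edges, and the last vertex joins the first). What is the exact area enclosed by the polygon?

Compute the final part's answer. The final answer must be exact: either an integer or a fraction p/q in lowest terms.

3155/2

Stage 1: total draws C(13,4) = 715; favorable C(8,4) = 70; P = 14/143; answer 14/143
Stage 2: W1 = 14/143; threaded value p + q = 157; d = -3; 4*(-3)^4 + 4*(-3)^3 + 1*(-3)^2 + 5*(-3)^1 - 2 = (324) + (-108) + (9) + (-15) + (-2) = 208; answer 208
Stage 3: W2 = 208; c = 7064; 7064 = 2^3 * 883; number of divisors = (3+1) * (1+1) = 8; answer 8
Stage 4: W3 = 8; m = -3; cross terms: (-2*-33 - 9*-5)=111, (9*-3 - 33*-33)=1062, (33*19 - 12*-3)=663, (12*25 - -5*19)=395, (-5*22 - -33*25)=715, (-33*-5 - -2*22)=209; twice the area = |3155| = 3155; area = 3155/2; answer 3155/2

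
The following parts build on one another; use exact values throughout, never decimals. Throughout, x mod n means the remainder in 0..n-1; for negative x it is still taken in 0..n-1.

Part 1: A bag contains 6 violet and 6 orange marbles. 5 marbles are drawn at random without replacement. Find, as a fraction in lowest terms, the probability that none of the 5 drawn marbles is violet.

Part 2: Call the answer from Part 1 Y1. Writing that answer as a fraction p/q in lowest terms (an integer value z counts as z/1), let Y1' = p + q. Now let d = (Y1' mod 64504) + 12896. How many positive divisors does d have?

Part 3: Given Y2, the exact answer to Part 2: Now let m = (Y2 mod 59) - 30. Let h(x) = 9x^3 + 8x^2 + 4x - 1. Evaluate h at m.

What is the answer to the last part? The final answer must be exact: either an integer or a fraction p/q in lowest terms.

Part 1: total draws C(12,5) = 792; favorable C(6,5) = 6; P = 1/132; answer 1/132
Part 2: Y1 = 1/132; threaded value p + q = 133; d = 13029; 13029 = 3 * 43 * 101; number of divisors = (1+1) * (1+1) * (1+1) = 8; answer 8
Part 3: Y2 = 8; m = -22; 9*(-22)^3 + 8*(-22)^2 + 4*(-22)^1 - 1 = (-95832) + (3872) + (-88) + (-1) = -92049; answer -92049

-92049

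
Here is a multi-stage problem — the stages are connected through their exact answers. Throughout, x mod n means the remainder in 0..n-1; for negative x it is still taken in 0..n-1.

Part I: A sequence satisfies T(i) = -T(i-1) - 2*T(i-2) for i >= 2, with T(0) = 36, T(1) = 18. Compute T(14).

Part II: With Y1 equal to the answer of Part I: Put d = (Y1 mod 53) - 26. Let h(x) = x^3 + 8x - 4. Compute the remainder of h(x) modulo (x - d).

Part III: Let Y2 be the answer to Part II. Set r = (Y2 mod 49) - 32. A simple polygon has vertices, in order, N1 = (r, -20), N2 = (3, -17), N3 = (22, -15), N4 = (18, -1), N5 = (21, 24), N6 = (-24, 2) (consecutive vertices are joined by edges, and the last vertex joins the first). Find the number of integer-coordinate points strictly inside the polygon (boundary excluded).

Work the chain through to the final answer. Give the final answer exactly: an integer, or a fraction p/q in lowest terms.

1072

Part I: T(2) = -1*(18) - 2*(36) = -90; iterating: T(2)=-90, T(3)=54, T(4)=126, T(5)=-234, T(6)=-18, T(7)=486, T(8)=-450, T(9)=-522, T(10)=1422, T(11)=-378, T(12)=-2466, T(13)=3222, T(14)=1710; answer 1710
Part II: Y1 = 1710; d = -12; remainder = value at the root: 1*(-12)^3 + 8*(-12)^1 - 4 = (-1728) + (-96) + (-4) = -1828; answer -1828
Part III: Y2 = -1828; r = 2; cross terms: (2*-17 - 3*-20)=26, (3*-15 - 22*-17)=329, (22*-1 - 18*-15)=248, (18*24 - 21*-1)=453, (21*2 - -24*24)=618, (-24*-20 - 2*2)=476; twice the area = |2150| = 2150; area = 1075; boundary points = 1 + 1 + 2 + 1 + 1 + 2 = 8; strictly interior points = area - boundary/2 + 1 = 1072; answer 1072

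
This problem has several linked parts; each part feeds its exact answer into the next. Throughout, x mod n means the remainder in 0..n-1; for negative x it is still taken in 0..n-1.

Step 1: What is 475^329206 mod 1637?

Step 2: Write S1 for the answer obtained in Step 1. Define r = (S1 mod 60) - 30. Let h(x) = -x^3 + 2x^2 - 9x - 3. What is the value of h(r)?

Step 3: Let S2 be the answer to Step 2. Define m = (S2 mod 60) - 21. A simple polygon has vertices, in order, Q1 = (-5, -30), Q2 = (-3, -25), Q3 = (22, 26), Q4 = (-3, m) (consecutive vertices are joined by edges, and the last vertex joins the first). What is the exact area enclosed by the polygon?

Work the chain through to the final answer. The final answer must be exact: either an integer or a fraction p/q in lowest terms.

Step 1: squarings mod 1637: 475^1=475, 475^2=1356, 475^4=385, 475^8=895, 475^16=532, 475^32=1460, 475^64=226, 475^128=329, 475^256=199, 475^512=313, 475^1024=1386, 475^2048=795, 475^4096=143, 475^8192=805, 475^16384=1410, 475^32768=782, 475^65536=923, 475^131072=689, 475^262144=1628; 475^329206 = 475^2 * 475^4 * 475^16 * 475^32 * 475^64 * 475^128 * 475^256 * 475^1024 * 475^65536 * 475^262144 = 334 (mod 1637); answer 334
Step 2: S1 = 334; r = 4; -1*(4)^3 + 2*(4)^2 - 9*(4)^1 - 3 = (-64) + (32) + (-36) + (-3) = -71; answer -71
Step 3: S2 = -71; m = 28; cross terms: (-5*-25 - -3*-30)=35, (-3*26 - 22*-25)=472, (22*28 - -3*26)=694, (-3*-30 - -5*28)=230; twice the area = |1431| = 1431; area = 1431/2; answer 1431/2

1431/2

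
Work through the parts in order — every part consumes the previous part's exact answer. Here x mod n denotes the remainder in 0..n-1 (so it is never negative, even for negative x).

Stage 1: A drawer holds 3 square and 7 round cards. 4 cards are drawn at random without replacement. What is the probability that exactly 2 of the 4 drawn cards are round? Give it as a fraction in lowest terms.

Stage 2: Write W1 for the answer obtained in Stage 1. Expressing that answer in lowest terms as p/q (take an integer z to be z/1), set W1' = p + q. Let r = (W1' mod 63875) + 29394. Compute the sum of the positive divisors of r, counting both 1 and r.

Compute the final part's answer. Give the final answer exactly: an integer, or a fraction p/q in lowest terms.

33616

Stage 1: total draws C(10,4) = 210; favorable C(7,2)*C(3,2) = 63; P = 3/10; answer 3/10
Stage 2: W1 = 3/10; threaded value p + q = 13; r = 29407; 29407 = 7 * 4201; sigma = (1 + 7) * (1 + 4201) = 8 * 4202 = 33616; answer 33616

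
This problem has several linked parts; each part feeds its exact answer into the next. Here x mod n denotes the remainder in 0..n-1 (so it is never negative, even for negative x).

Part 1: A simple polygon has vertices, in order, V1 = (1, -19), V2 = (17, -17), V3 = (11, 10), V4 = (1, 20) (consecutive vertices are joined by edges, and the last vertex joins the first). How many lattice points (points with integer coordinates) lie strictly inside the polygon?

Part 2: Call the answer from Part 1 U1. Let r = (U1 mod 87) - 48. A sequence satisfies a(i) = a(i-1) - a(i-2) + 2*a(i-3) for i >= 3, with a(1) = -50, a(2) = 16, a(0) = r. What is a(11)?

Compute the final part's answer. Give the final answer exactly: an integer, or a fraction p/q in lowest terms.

-100

Part 1: cross terms: (1*-17 - 17*-19)=306, (17*10 - 11*-17)=357, (11*20 - 1*10)=210, (1*-19 - 1*20)=-39; twice the area = |834| = 834; area = 417; boundary points = 2 + 3 + 10 + 39 = 54; strictly interior points = area - boundary/2 + 1 = 391; answer 391
Part 2: U1 = 391; r = -5; a(3) = 1*(16) - 1*(-50) + 2*(-5) = 56; iterating: a(3)=56, a(4)=-60, a(5)=-84, a(6)=88, a(7)=52, a(8)=-204, a(9)=-80, a(10)=228, a(11)=-100; answer -100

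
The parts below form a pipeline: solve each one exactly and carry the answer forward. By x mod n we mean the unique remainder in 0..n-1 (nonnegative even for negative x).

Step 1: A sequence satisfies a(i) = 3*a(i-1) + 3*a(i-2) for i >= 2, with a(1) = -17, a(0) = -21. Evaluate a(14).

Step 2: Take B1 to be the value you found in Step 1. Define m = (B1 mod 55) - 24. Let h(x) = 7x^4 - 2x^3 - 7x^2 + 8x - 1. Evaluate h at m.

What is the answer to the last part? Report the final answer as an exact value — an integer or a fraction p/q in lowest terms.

1979333

Step 1: a(2) = 3*(-17) + 3*(-21) = -114; iterating: a(2)=-114, a(3)=-393, a(4)=-1521, a(5)=-5742, a(6)=-21789, a(7)=-82593, a(8)=-313146, a(9)=-1187217, a(10)=-4501089, a(11)=-17064918, a(12)=-64698021, a(13)=-245288817, a(14)=-929960514; answer -929960514
Step 2: B1 = -929960514; m = -23; 7*(-23)^4 - 2*(-23)^3 - 7*(-23)^2 + 8*(-23)^1 - 1 = (1958887) + (24334) + (-3703) + (-184) + (-1) = 1979333; answer 1979333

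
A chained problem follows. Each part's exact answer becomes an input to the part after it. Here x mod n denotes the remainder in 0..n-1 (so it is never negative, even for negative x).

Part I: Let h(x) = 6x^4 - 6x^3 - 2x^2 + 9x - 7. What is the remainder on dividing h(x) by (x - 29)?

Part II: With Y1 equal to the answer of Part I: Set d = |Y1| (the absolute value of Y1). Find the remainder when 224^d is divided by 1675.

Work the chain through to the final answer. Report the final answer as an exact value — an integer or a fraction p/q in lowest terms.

Part I: remainder = value at the root: 6*(29)^4 - 6*(29)^3 - 2*(29)^2 + 9*(29)^1 - 7 = (4243686) + (-146334) + (-1682) + (261) + (-7) = 4095924; answer 4095924
Part II: Y1 = 4095924; d = 4095924; squarings mod 1675: 224^1=224, 224^2=1601, 224^4=451, 224^8=726, 224^16=1126, 224^32=1576, 224^64=1426, 224^128=26, 224^256=676, 224^512=1376, 224^1024=626, 224^2048=1601, 224^4096=451, 224^8192=726, 224^16384=1126, 224^32768=1576, 224^65536=1426, 224^131072=26, 224^262144=676, 224^524288=1376, 224^1048576=626, 224^2097152=1601; 224^4095924 = 224^4 * 224^16 * 224^32 * 224^128 * 224^256 * 224^512 * 224^1024 * 224^2048 * 224^4096 * 224^8192 * 224^16384 * 224^131072 * 224^262144 * 224^524288 * 224^1048576 * 224^2097152 = 1201 (mod 1675); answer 1201

1201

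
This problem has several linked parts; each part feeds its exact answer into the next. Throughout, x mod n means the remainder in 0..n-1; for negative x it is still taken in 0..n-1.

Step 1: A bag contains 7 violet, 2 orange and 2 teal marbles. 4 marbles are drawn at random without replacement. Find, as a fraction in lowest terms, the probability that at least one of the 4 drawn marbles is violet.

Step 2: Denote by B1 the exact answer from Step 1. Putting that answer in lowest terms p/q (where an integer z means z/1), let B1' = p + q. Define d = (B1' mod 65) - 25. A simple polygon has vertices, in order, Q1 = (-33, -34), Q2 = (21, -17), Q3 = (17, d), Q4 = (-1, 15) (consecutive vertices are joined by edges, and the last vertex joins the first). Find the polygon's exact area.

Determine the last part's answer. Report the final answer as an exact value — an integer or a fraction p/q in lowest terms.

Step 1: total draws C(11,4) = 330; complement C(4,4) = 1; favorable 330 - 1 = 329; P = 329/330; answer 329/330
Step 2: B1 = 329/330; threaded value p + q = 659; d = -16; cross terms: (-33*-17 - 21*-34)=1275, (21*-16 - 17*-17)=-47, (17*15 - -1*-16)=239, (-1*-34 - -33*15)=529; twice the area = |1996| = 1996; area = 998; answer 998

998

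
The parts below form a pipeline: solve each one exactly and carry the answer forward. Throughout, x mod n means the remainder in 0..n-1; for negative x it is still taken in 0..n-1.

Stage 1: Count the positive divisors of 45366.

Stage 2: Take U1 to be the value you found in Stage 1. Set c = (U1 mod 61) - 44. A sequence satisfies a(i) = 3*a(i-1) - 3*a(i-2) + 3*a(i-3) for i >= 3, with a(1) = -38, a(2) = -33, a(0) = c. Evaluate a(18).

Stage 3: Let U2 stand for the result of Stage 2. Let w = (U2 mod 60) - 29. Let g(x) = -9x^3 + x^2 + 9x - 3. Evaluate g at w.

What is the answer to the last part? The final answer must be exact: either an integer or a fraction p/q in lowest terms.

Stage 1: 45366 = 2 * 3 * 7561; number of divisors = (1+1) * (1+1) * (1+1) = 8; answer 8
Stage 2: U1 = 8; c = -36; a(3) = 3*(-33) - 3*(-38) + 3*(-36) = -93; iterating: a(3)=-93, a(4)=-294, a(5)=-702, a(6)=-1503, a(7)=-3285, a(8)=-7452, a(9)=-17010, a(10)=-38529, a(11)=-86913, a(12)=-196182, a(13)=-443394, a(14)=-1002375, a(15)=-2265489, a(16)=-5119524, a(17)=-11569230, a(18)=-26145585; answer -26145585
Stage 3: U2 = -26145585; w = -14; -9*(-14)^3 + 1*(-14)^2 + 9*(-14)^1 - 3 = (24696) + (196) + (-126) + (-3) = 24763; answer 24763

24763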